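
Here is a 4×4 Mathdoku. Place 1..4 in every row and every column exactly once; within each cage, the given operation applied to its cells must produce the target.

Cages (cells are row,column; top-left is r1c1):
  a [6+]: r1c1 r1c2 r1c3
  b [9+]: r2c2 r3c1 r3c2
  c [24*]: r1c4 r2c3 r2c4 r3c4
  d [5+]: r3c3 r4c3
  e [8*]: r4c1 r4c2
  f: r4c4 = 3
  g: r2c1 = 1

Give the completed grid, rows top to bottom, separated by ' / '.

G is a freebie; hence r2c1 = 1.
Cage f is a single given cell, leaving r4c4 = 3.
Cage c needs product 24, which forces r2c3 = 3.
The only place for 4 in row 1 is r1c4.
Column 4 now contains 4, which forces r2c4 = 2.
Cage c needs product 24, leaving r3c4 = 1.
Row 2 now contains 2, so r2c2 = 4.
1 is placed in row 3; hence r3c3 = 4.
Column 2 already has 4; hence r4c2 = 2.
Cage d needs two cells with sum 5, so r4c3 = 1.
Cage a needs sum 6, so r1c1 = 3.
The 3 cells of cage a must have sum 6; hence r1c2 = 1.
Column 3 now contains 1, so r1c3 = 2.
The 3 cells of cage b must have sum 9, leaving r3c1 = 2.
Column 2 already has 2, which forces r3c2 = 3.
Row 4 already has 2, so r4c1 = 4.

3 1 2 4 / 1 4 3 2 / 2 3 4 1 / 4 2 1 3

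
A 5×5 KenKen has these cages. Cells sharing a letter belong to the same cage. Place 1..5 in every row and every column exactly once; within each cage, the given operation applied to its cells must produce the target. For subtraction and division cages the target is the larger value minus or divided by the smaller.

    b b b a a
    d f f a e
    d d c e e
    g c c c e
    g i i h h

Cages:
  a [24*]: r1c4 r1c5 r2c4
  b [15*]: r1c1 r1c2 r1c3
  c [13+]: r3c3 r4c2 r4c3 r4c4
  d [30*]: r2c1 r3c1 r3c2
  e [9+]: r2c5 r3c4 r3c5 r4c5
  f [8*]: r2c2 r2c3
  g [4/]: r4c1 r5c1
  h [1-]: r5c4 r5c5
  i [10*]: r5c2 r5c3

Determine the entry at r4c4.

5

The only place for 1 in row 2 is r2c5.
Row 2 needs a 5, and only r2c1 is open for it.
The only place for 3 in row 2 is r2c4.
In row 5, 3 can only go at r5c5, so r5c5 = 3.
In row 5, 1 can only go at r5c1, so r5c1 = 1.
1 is placed in column 1, so r1c1 = 3.
3 is placed in column 1, leaving r3c1 = 2.
Row 3 already has 2, which forces r3c2 = 3.
Row 3 already has 2; hence r3c4 = 1.
1 is placed in column 1; hence r4c1 = 4.
Cage e has sum 9, which forces r3c5 = 5.
Cage e has sum 9; hence r4c5 = 2.
Cage a has product 24, leaving r1c4 = 2.
Column 5 already has 2; hence r1c5 = 4.
Row 3 already has 5, so r3c3 = 4.
The 4 cells of cage c must have sum 13; hence r4c2 = 1.
Cage c has sum 13, leaving r4c3 = 3.
2 is placed in row 4, so r4c4 = 5.
Column 4 now contains 2; hence r5c4 = 4.
Column 2 now contains 1; hence r1c2 = 5.
The 3 cells of cage b must have product 15, which forces r1c3 = 1.
Cage f's pair has product 8, so r2c2 = 4.
Column 3 already has 4, which forces r2c3 = 2.
Column 2 now contains 5, so r5c2 = 2.
Column 3 already has 2, leaving r5c3 = 5.
The full grid is 3 5 1 2 4 / 5 4 2 3 1 / 2 3 4 1 5 / 4 1 3 5 2 / 1 2 5 4 3.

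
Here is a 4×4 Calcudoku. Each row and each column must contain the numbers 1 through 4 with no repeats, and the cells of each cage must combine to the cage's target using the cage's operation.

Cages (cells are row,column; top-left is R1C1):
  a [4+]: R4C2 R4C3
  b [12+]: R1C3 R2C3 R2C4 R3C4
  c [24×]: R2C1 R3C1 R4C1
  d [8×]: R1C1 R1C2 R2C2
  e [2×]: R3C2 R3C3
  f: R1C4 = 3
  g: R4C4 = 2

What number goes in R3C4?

Cage f is a single given cell, so R1C4 = 3.
Cage g is given, leaving R4C4 = 2.
Cage b has sum 12; hence R1C3 = 4.
Cage b needs sum 12, leaving R2C3 = 3.
Column 3 now contains 3, leaving R4C3 = 1.
Cage d needs product 8, which forces R2C2 = 4.
Row 2 now contains 4, which forces R2C4 = 1.
Cage e needs two cells with product 2, which forces R3C2 = 1.
Column 3 already has 1; hence R3C3 = 2.
Column 4 already has 1, so R3C4 = 4.
Row 4 already has 1, which forces R4C2 = 3.
Cage d has product 8, leaving R1C1 = 1.
Column 2 already has 1; hence R1C2 = 2.
Row 2 now contains 4, which forces R2C1 = 2.
Row 3 now contains 4, which forces R3C1 = 3.
Row 4 now contains 3; hence R4C1 = 4.
The full grid is 1 2 4 3 / 2 4 3 1 / 3 1 2 4 / 4 3 1 2.

4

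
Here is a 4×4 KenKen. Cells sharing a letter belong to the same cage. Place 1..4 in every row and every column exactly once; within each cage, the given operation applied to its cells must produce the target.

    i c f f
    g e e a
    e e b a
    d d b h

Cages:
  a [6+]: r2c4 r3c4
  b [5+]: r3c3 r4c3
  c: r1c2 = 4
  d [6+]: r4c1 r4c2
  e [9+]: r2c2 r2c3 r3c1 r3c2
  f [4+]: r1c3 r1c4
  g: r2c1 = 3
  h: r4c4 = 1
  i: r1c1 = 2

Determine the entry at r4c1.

4

Cage i is a single given cell, leaving r1c1 = 2.
Cage c is given; hence r1c2 = 4.
Cage g is given; hence r2c1 = 3.
2 is placed in column 1, which forces r4c1 = 4.
4 is placed in column 2; hence r4c2 = 2.
Cage h is given; hence r4c4 = 1.
The two cells of cage f must have sum 4, leaving r1c3 = 1.
1 is placed in column 4, so r1c4 = 3.
Column 2 already has 2, leaving r2c2 = 1.
Cage e needs sum 9, so r2c3 = 4.
Row 2 already has 4, leaving r2c4 = 2.
Column 1 already has 4, leaving r3c1 = 1.
Cage e has sum 9, so r3c2 = 3.
Cage b's pair has sum 5, leaving r3c3 = 2.
Column 4 now contains 2, leaving r3c4 = 4.
Row 4 already has 1, which forces r4c3 = 3.
Filled in: 2 4 1 3 / 3 1 4 2 / 1 3 2 4 / 4 2 3 1.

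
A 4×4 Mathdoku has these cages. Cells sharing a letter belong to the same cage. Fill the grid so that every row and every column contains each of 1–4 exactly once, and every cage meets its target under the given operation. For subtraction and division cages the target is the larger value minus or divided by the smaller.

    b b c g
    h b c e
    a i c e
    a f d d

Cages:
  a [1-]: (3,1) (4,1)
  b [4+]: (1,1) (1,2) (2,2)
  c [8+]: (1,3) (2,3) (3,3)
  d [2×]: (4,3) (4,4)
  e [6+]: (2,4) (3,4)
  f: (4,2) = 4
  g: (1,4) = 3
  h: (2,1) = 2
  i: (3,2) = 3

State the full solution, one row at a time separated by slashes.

The 3 cells of cage b must have sum 4; hence (1,1) = 1.
Cage b needs sum 4, leaving (1,2) = 2.
Cage g is given, which forces (1,4) = 3.
Cage h is given, leaving (2,1) = 2.
The 3 cells of cage b must have sum 4, which forces (2,2) = 1.
2 is placed in row 2, leaving (2,4) = 4.
Cage i is a single given cell, which forces (3,2) = 3.
4 is placed in column 4, leaving (3,4) = 2.
F is a freebie, which forces (4,2) = 4.
Column 4 already has 2; hence (4,4) = 1.
3 is placed in row 1; hence (1,3) = 4.
4 is placed in row 2, so (2,3) = 3.
Row 3 already has 3, so (3,1) = 4.
Cage c has sum 8, so (3,3) = 1.
4 is placed in row 4, which forces (4,1) = 3.
Row 4 already has 1, so (4,3) = 2.

1 2 4 3 / 2 1 3 4 / 4 3 1 2 / 3 4 2 1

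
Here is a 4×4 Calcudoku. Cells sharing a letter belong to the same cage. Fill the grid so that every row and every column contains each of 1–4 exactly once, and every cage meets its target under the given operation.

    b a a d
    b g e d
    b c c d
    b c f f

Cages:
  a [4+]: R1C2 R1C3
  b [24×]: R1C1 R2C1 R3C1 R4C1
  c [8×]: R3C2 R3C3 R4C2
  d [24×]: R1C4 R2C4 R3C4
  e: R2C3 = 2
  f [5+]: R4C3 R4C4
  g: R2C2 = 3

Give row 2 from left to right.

1 3 2 4

Cage g is given, so R2C2 = 3.
Cage e is given, so R2C3 = 2.
Row 2 now contains 2, which forces R2C4 = 4.
3 is placed in column 2, so R1C2 = 1.
Cage a needs two cells with sum 4, which forces R1C3 = 3.
3 is placed in row 1, leaving R1C4 = 2.
4 is placed in row 2, so R2C1 = 1.
Column 4 now contains 2, leaving R3C4 = 3.
3 is placed in column 3, which forces R4C3 = 4.
Column 4 now contains 2, leaving R4C4 = 1.
Row 1 already has 2, which forces R1C1 = 4.
Cage b needs product 24, leaving R3C1 = 2.
The 3 cells of cage c must have product 8; hence R3C2 = 4.
Column 3 now contains 4, which forces R3C3 = 1.
Cage b has product 24, which forces R4C1 = 3.
Row 4 now contains 4; hence R4C2 = 2.
The full grid is 4 1 3 2 / 1 3 2 4 / 2 4 1 3 / 3 2 4 1.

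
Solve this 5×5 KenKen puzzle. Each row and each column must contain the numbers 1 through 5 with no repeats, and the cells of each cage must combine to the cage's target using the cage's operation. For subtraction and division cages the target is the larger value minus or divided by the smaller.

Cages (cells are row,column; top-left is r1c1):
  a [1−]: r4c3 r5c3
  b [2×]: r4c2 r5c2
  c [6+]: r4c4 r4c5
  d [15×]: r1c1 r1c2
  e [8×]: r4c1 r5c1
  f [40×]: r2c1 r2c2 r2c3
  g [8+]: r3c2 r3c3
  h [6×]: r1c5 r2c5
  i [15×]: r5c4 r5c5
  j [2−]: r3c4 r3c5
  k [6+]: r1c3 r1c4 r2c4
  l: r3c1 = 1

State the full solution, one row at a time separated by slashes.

Cage l is given, so r3c1 = 1.
The only place for 4 in row 1 is r1c4.
Cage k has sum 6; hence r1c3 = 1.
Cage k needs sum 6, which forces r2c4 = 1.
In row 1, 2 can only go at r1c5, so r1c5 = 2.
2 is placed in column 5, leaving r2c5 = 3.
Column 5 already has 3, so r5c5 = 5.
Cage j's pair has difference 2, so r3c4 = 2.
Column 5 already has 5, leaving r3c5 = 4.
Column 4 now contains 2, so r4c4 = 5.
4 is placed in column 5, which forces r4c5 = 1.
Row 5 already has 5, so r5c4 = 3.
1 is placed in row 4, so r4c2 = 2.
The two cells of cage a must have difference 1, which forces r4c3 = 3.
Cage b's pair has product 2; hence r5c2 = 1.
The two cells of cage g must have sum 8; hence r3c2 = 3.
Column 3 already has 3; hence r3c3 = 5.
Row 4 now contains 2, leaving r4c1 = 4.
Cage e's pair has product 8, which forces r5c1 = 2.
Row 5 already has 2, leaving r5c3 = 4.
Cage d needs two cells with product 15, which forces r1c1 = 3.
Column 2 now contains 3, which forces r1c2 = 5.
2 is placed in column 1, so r2c1 = 5.
The 3 cells of cage f must have product 40; hence r2c2 = 4.
4 is placed in column 3, which forces r2c3 = 2.

3 5 1 4 2 / 5 4 2 1 3 / 1 3 5 2 4 / 4 2 3 5 1 / 2 1 4 3 5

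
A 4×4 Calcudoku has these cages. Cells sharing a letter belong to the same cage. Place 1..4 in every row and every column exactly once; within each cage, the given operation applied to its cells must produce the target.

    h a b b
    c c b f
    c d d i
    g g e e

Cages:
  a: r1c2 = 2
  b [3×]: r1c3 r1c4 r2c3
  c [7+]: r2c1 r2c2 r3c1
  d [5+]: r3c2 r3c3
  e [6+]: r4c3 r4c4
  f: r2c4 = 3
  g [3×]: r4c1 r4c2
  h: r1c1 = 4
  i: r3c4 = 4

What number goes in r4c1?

3

Cage h is a single given cell, which forces r1c1 = 4.
Cage a is given, which forces r1c2 = 2.
Cage b has product 3; hence r1c3 = 3.
The 3 cells of cage b must have product 3, which forces r1c4 = 1.
Cage b has product 3, leaving r2c3 = 1.
Cage f is a single given cell; hence r2c4 = 3.
I is a freebie, leaving r3c4 = 4.
Column 4 now contains 4, leaving r4c4 = 2.
3 is placed in row 2; hence r2c1 = 2.
3 is placed in row 2, leaving r2c2 = 4.
Cage c needs sum 7, which forces r3c1 = 1.
Cage d needs two cells with sum 5, leaving r3c2 = 3.
Row 3 now contains 4, so r3c3 = 2.
Column 1 already has 1, leaving r4c1 = 3.
Column 2 now contains 3, so r4c2 = 1.
2 is placed in row 4, so r4c3 = 4.
The full grid is 4 2 3 1 / 2 4 1 3 / 1 3 2 4 / 3 1 4 2.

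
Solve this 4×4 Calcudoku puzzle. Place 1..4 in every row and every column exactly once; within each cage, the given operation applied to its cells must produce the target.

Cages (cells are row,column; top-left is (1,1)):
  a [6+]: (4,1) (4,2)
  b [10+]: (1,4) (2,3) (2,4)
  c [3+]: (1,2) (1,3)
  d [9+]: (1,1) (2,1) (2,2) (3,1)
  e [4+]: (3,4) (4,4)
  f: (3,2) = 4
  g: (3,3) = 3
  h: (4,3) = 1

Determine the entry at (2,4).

2

Cage f is a single given cell; hence (3,2) = 4.
Cage g is a single given cell, which forces (3,3) = 3.
3 is placed in row 3, leaving (3,4) = 1.
4 is placed in column 2, which forces (4,2) = 2.
Cage h is given, so (4,3) = 1.
1 is placed in column 4; hence (4,4) = 3.
Cage d has sum 9; hence (1,1) = 3.
Column 2 already has 2, so (1,2) = 1.
Column 3 already has 1, so (1,3) = 2.
3 is placed in column 4; hence (1,4) = 4.
The 4 cells of cage d must have sum 9; hence (2,1) = 1.
Cage d has sum 9; hence (2,2) = 3.
3 is placed in column 3, leaving (2,3) = 4.
Cage b has sum 10; hence (2,4) = 2.
Row 3 now contains 1, which forces (3,1) = 2.
Row 4 already has 2, which forces (4,1) = 4.
The full grid is 3 1 2 4 / 1 3 4 2 / 2 4 3 1 / 4 2 1 3.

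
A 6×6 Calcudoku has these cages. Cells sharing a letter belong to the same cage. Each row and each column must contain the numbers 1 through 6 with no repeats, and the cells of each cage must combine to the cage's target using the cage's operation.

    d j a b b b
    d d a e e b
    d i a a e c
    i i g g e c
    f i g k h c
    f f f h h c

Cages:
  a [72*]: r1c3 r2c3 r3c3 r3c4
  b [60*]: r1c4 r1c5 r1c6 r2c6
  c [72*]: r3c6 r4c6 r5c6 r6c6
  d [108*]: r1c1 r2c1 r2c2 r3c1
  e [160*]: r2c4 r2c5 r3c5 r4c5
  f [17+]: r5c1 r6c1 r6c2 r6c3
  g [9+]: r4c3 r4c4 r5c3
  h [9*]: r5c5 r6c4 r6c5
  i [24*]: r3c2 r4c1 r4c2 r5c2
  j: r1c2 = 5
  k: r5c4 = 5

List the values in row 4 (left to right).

Cage j is a single given cell, so r1c2 = 5.
Cage e needs product 160, leaving r2c4 = 4.
K is a freebie; hence r5c4 = 5.
The 3 cells of cage h must have product 9, which forces r5c5 = 3.
Cage h has product 9, which forces r6c4 = 3.
The 3 cells of cage h must have product 9, so r6c5 = 1.
The 4 cells of cage b must have product 60, leaving r2c6 = 5.
5 is placed in row 2, so r2c5 = 2.
The only place for 5 in row 3 is r3c5.
Column 5 now contains 5, so r4c5 = 4.
Column 5 already has 4, leaving r1c5 = 6.
Row 1 needs a 4, and only r1c3 is open for it.
Row 1 needs a 3, and only r1c1 is open for it.
The only place for 5 in row 4 is r4c3.
The 3 cells of cage g must have sum 9, which forces r4c4 = 2.
The 3 cells of cage g must have sum 9, leaving r5c3 = 2.
Cage f has sum 17; hence r6c1 = 5.
2 is placed in column 3, which forces r6c3 = 6.
Row 6 now contains 6, so r6c6 = 4.
Column 4 now contains 2, leaving r1c4 = 1.
Cage b has product 60, leaving r1c6 = 2.
Cage a needs product 72, leaving r3c4 = 6.
Row 4 now contains 2, which forces r4c1 = 1.
Cage f has sum 17; hence r5c1 = 4.
4 is placed in row 5, which forces r5c2 = 1.
1 is placed in row 5, leaving r5c6 = 6.
Row 6 now contains 4, which forces r6c2 = 2.
1 is placed in column 1, so r2c1 = 6.
Cage d has product 108, which forces r2c2 = 3.
Row 2 now contains 3, so r2c3 = 1.
6 is placed in row 3, leaving r3c1 = 2.
Column 2 already has 2, so r3c2 = 4.
Column 3 already has 1, leaving r3c3 = 3.
Cage c needs product 72; hence r3c6 = 1.
Cage i has product 24, which forces r4c2 = 6.
Column 6 already has 6, which forces r4c6 = 3.
The full grid is 3 5 4 1 6 2 / 6 3 1 4 2 5 / 2 4 3 6 5 1 / 1 6 5 2 4 3 / 4 1 2 5 3 6 / 5 2 6 3 1 4.

1 6 5 2 4 3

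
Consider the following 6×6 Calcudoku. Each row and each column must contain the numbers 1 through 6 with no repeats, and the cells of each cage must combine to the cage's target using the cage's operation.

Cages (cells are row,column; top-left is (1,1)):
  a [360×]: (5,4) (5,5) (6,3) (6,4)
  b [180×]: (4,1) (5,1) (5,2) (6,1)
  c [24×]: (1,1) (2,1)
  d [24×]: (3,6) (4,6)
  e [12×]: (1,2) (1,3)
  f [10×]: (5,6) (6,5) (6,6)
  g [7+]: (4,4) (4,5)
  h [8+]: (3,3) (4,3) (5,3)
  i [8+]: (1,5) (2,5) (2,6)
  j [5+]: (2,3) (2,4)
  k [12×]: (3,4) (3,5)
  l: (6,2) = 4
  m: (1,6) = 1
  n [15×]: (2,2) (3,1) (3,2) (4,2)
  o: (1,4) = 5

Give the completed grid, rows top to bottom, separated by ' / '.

4 2 6 5 3 1 / 6 5 4 1 2 3 / 1 3 5 2 6 4 / 5 1 2 3 4 6 / 3 6 1 4 5 2 / 2 4 3 6 1 5

Cage o is a single given cell, so (1,4) = 5.
M is a freebie, so (1,6) = 1.
Cage n has product 15, leaving (3,1) = 1.
Cage l is a single given cell; hence (6,2) = 4.
The 3 cells of cage f must have product 10, which forces (6,5) = 1.
The only place for 5 in row 2 is (2,2).
Column 2 now contains 5, leaving (3,2) = 3.
Cage n needs product 15; hence (4,2) = 1.
The 3 cells of cage h must have sum 8, so (5,3) = 1.
The only place for 3 in row 1 is (1,5).
Cage i has sum 8, leaving (2,5) = 2.
Cage i needs sum 8; hence (2,6) = 3.
2 is placed in column 5, leaving (3,5) = 6.
Row 3 already has 6, leaving (3,6) = 4.
Column 6 now contains 4; hence (4,6) = 6.
Row 2 now contains 3; hence (2,3) = 4.
Row 2 now contains 3; hence (2,4) = 1.
Row 3 already has 6, which forces (3,4) = 2.
Column 4 now contains 2, which forces (4,4) = 3.
Column 4 now contains 3, so (6,4) = 6.
Cage c's pair has product 24, which forces (1,1) = 4.
Row 2 now contains 4, so (2,1) = 6.
2 is placed in row 3, which forces (3,3) = 5.
The 3 cells of cage h must have sum 8, leaving (4,3) = 2.
The two cells of cage g must have sum 7; hence (4,5) = 4.
Column 4 now contains 6, which forces (5,4) = 4.
The 4 cells of cage a must have product 360, so (5,5) = 5.
Row 5 now contains 5, which forces (5,6) = 2.
Cage a needs product 360, so (6,3) = 3.
Column 6 now contains 2, leaving (6,6) = 5.
Cage e's pair has product 12, leaving (1,2) = 2.
2 is placed in column 3, so (1,3) = 6.
2 is placed in row 4, so (4,1) = 5.
Row 5 already has 2; hence (5,1) = 3.
Row 5 already has 2, leaving (5,2) = 6.
Row 6 already has 5, so (6,1) = 2.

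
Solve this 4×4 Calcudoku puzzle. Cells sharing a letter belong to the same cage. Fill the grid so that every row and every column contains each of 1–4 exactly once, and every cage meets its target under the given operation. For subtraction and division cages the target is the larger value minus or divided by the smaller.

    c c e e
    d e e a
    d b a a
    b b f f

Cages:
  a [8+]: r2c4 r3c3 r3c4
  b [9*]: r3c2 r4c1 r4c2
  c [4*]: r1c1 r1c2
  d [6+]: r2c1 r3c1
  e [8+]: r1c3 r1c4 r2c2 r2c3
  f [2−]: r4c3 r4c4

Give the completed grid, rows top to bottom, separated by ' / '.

1 4 3 2 / 4 2 1 3 / 2 3 4 1 / 3 1 2 4

Cage b needs product 9, leaving r3c2 = 3.
The 3 cells of cage b must have product 9; hence r4c1 = 3.
Cage b has product 9; hence r4c2 = 1.
The two cells of cage c must have product 4, leaving r1c1 = 1.
Column 2 now contains 1, which forces r1c2 = 4.
Column 2 already has 4, which forces r2c2 = 2.
2 is placed in row 2, which forces r2c4 = 3.
Cage e needs sum 8, leaving r1c3 = 3.
Column 4 already has 3, leaving r1c4 = 2.
2 is placed in row 2, which forces r2c1 = 4.
Row 2 already has 3; hence r2c3 = 1.
The two cells of cage d must have sum 6, so r3c1 = 2.
1 is placed in column 3, which forces r3c3 = 4.
Row 3 now contains 4, which forces r3c4 = 1.
Column 3 now contains 4, which forces r4c3 = 2.
2 is placed in column 4, so r4c4 = 4.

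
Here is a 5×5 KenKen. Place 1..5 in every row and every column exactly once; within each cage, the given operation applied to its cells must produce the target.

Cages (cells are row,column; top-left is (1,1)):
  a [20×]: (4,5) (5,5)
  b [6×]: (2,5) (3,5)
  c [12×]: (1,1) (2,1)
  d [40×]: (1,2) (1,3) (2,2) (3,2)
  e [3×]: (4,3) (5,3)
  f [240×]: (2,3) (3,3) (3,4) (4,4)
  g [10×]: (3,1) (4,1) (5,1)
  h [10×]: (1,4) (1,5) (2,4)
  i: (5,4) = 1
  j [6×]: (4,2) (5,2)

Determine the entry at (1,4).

5

I is a freebie; hence (5,4) = 1.
The 3 cells of cage h must have product 10; hence (1,5) = 1.
Cage e needs two cells with product 3, leaving (4,3) = 1.
1 is placed in row 5, which forces (5,3) = 3.
The 3 cells of cage g must have product 10, leaving (3,1) = 1.
Cage j needs two cells with product 6, leaving (4,2) = 3.
3 is placed in row 4, so (4,4) = 4.
Row 4 now contains 4, which forces (4,5) = 5.
3 is placed in row 5, leaving (5,2) = 2.
Column 5 already has 5, which forces (5,5) = 4.
Cage d needs product 40, leaving (1,3) = 2.
2 is placed in row 1, leaving (1,4) = 5.
Cage d has product 40, so (2,2) = 1.
5 is placed in column 4, which forces (2,4) = 2.
2 is placed in row 2, leaving (2,5) = 3.
Column 4 already has 4, which forces (3,4) = 3.
3 is placed in column 5; hence (3,5) = 2.
Row 4 already has 5; hence (4,1) = 2.
Row 5 now contains 2, which forces (5,1) = 5.
The two cells of cage c must have product 12, leaving (1,1) = 3.
Row 1 now contains 5, which forces (1,2) = 4.
3 is placed in row 2, leaving (2,1) = 4.
4 is placed in row 2; hence (2,3) = 5.
Cage d has product 40, which forces (3,2) = 5.
Column 3 now contains 5, so (3,3) = 4.
Completed grid: 3 4 2 5 1 / 4 1 5 2 3 / 1 5 4 3 2 / 2 3 1 4 5 / 5 2 3 1 4.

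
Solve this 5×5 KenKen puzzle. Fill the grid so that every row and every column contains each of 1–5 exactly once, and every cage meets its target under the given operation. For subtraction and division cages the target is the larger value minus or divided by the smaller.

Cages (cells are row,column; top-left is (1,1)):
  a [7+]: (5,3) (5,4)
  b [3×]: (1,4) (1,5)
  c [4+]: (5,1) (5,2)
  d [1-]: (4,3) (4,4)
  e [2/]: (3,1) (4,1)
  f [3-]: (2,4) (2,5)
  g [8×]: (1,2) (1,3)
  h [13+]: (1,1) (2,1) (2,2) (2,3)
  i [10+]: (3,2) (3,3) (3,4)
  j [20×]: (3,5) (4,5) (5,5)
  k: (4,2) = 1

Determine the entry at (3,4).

3

Cage k is a single given cell, which forces (4,2) = 1.
1 is placed in column 2, which forces (5,2) = 3.
3 is placed in row 5, leaving (5,1) = 1.
Cage j has product 20, so (3,5) = 1.
The two cells of cage b must have product 3, which forces (1,4) = 1.
Column 5 now contains 1; hence (1,5) = 3.
Row 1 needs a 5, and only (1,1) is open for it.
The 4 cells of cage h must have sum 13, leaving (2,3) = 1.
In row 2, 3 can only go at (2,1), so (2,1) = 3.
The 4 cells of cage h must have sum 13, which forces (2,2) = 4.
Column 2 now contains 4, leaving (1,2) = 2.
The two cells of cage g must have product 8; hence (1,3) = 4.
Column 2 now contains 2, leaving (3,2) = 5.
The only place for 4 in row 3 is (3,1).
Column 1 now contains 4, leaving (4,1) = 2.
Cage d needs two cells with difference 1, so (4,4) = 4.
Row 4 now contains 4, so (4,5) = 5.
Column 5 now contains 5, which forces (5,5) = 4.
Cage f needs two cells with difference 3; hence (2,4) = 5.
Column 5 now contains 5, so (2,5) = 2.
Row 4 already has 5, so (4,3) = 3.
5 is placed in column 4; hence (5,4) = 2.
Column 3 already has 3, which forces (3,3) = 2.
Column 4 already has 2, so (3,4) = 3.
Row 5 already has 2, so (5,3) = 5.
The full grid is 5 2 4 1 3 / 3 4 1 5 2 / 4 5 2 3 1 / 2 1 3 4 5 / 1 3 5 2 4.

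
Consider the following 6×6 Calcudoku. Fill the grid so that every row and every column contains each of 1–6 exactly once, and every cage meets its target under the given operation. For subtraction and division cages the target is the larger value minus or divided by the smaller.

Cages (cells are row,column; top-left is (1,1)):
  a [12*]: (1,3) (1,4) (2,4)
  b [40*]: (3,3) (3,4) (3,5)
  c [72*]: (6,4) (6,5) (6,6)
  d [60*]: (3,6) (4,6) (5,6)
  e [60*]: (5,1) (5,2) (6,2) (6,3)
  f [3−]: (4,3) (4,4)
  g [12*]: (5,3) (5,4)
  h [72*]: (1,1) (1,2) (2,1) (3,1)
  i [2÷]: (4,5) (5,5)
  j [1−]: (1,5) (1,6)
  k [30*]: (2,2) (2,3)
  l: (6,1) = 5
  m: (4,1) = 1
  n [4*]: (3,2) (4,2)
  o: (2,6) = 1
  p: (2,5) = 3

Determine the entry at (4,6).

5

Cage p is a single given cell, so (2,5) = 3.
Cage o is given; hence (2,6) = 1.
Cage m is a single given cell, so (4,1) = 1.
Row 4 now contains 1, which forces (4,2) = 4.
Cage l is given, so (6,1) = 5.
Column 2 now contains 4, so (3,2) = 1.
The two cells of cage i must have quotient 2; hence (4,5) = 2.
Cage e has product 60, leaving (5,2) = 5.
Column 2 now contains 5; hence (2,2) = 6.
Cage k needs two cells with product 30, which forces (2,3) = 5.
In row 4, 5 can only go at (4,6), so (4,6) = 5.
Row 1 needs a 5, and only (1,5) is open for it.
Cage b needs product 40, so (3,3) = 2.
The 3 cells of cage b must have product 40, leaving (3,4) = 5.
5 is placed in column 5, so (3,5) = 4.
Column 5 now contains 4; hence (5,5) = 1.
Column 5 now contains 4, leaving (6,5) = 6.
In row 6, 1 can only go at (6,3), so (6,3) = 1.
The 3 cells of cage a must have product 12, so (1,4) = 1.
In row 6, 2 can only go at (6,2), so (6,2) = 2.
2 is placed in column 2, so (1,2) = 3.
Row 1 now contains 3; hence (1,3) = 6.
Row 1 already has 6; hence (1,6) = 4.
The 4 cells of cage h must have product 72, leaving (3,1) = 3.
3 is placed in row 3, so (3,6) = 6.
Column 3 already has 6, which forces (4,3) = 3.
Row 4 already has 3; hence (4,4) = 6.
Cage e has product 60, leaving (5,1) = 6.
3 is placed in column 3, so (5,3) = 4.
4 is placed in column 6, which forces (5,6) = 2.
4 is placed in column 6, which forces (6,6) = 3.
Row 1 already has 4, leaving (1,1) = 2.
Cage h needs product 72, leaving (2,1) = 4.
Cage a has product 12, so (2,4) = 2.
2 is placed in row 5; hence (5,4) = 3.
3 is placed in row 6, so (6,4) = 4.
The full grid is 2 3 6 1 5 4 / 4 6 5 2 3 1 / 3 1 2 5 4 6 / 1 4 3 6 2 5 / 6 5 4 3 1 2 / 5 2 1 4 6 3.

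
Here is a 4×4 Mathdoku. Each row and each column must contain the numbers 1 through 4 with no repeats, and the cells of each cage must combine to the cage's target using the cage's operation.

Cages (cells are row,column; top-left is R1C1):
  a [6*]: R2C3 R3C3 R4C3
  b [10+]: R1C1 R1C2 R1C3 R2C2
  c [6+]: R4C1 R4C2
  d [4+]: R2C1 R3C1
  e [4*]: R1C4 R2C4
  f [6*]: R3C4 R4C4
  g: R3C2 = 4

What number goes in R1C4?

1

Cage g is given, which forces R3C2 = 4.
Column 2 now contains 4, so R4C2 = 2.
2 is placed in row 4, so R4C4 = 3.
3 is placed in column 4, so R3C4 = 2.
2 is placed in row 4, which forces R4C1 = 4.
Row 4 now contains 3, leaving R4C3 = 1.
Column 1 now contains 4, so R1C1 = 2.
Cage b has sum 10, so R1C3 = 4.
Row 1 already has 4, which forces R1C4 = 1.
Cage a needs product 6, which forces R2C3 = 2.
Column 4 already has 1, so R2C4 = 4.
Row 3 already has 2, leaving R3C3 = 3.
1 is placed in row 1; hence R1C2 = 3.
Cage d's pair has sum 4, leaving R2C1 = 3.
The 4 cells of cage b must have sum 10, which forces R2C2 = 1.
Row 3 now contains 3, so R3C1 = 1.
The full grid is 2 3 4 1 / 3 1 2 4 / 1 4 3 2 / 4 2 1 3.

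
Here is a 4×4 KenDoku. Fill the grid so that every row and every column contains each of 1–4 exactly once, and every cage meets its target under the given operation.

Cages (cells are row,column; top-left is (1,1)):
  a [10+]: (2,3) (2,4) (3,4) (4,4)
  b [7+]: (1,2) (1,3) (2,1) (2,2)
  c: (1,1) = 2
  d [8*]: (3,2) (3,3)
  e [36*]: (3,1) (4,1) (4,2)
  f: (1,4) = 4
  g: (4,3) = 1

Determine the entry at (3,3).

Cage c is a single given cell, which forces (1,1) = 2.
F is a freebie, leaving (1,4) = 4.
Cage e has product 36, so (3,1) = 3.
The 3 cells of cage e must have product 36; hence (4,1) = 4.
Cage e needs product 36, which forces (4,2) = 3.
Cage g is a single given cell; hence (4,3) = 1.
1 is placed in row 4, so (4,4) = 2.
Column 2 already has 3, so (1,2) = 1.
Column 3 now contains 1, leaving (1,3) = 3.
Column 1 already has 3, which forces (2,1) = 1.
The 4 cells of cage b must have sum 7, so (2,2) = 2.
The 4 cells of cage a must have sum 10, leaving (2,3) = 4.
Cage a has sum 10, so (2,4) = 3.
Column 2 now contains 2; hence (3,2) = 4.
Column 3 now contains 4; hence (3,3) = 2.
2 is placed in column 4, which forces (3,4) = 1.
Filled in: 2 1 3 4 / 1 2 4 3 / 3 4 2 1 / 4 3 1 2.

2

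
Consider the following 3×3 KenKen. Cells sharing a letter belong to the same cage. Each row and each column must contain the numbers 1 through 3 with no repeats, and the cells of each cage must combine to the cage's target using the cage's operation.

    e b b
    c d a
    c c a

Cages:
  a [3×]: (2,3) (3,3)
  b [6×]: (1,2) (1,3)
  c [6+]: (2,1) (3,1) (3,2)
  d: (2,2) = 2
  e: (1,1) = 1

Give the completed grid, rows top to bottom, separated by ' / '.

1 3 2 / 3 2 1 / 2 1 3

Cage e is given, so (1,1) = 1.
Cage d is a single given cell, leaving (2,2) = 2.
Column 2 now contains 2, leaving (1,2) = 3.
Cage b needs two cells with product 6; hence (1,3) = 2.
Row 2 now contains 2, which forces (2,1) = 3.
3 is placed in row 2, so (2,3) = 1.
The 3 cells of cage c must have sum 6, so (3,1) = 2.
The 3 cells of cage c must have sum 6, so (3,2) = 1.
1 is placed in column 3, leaving (3,3) = 3.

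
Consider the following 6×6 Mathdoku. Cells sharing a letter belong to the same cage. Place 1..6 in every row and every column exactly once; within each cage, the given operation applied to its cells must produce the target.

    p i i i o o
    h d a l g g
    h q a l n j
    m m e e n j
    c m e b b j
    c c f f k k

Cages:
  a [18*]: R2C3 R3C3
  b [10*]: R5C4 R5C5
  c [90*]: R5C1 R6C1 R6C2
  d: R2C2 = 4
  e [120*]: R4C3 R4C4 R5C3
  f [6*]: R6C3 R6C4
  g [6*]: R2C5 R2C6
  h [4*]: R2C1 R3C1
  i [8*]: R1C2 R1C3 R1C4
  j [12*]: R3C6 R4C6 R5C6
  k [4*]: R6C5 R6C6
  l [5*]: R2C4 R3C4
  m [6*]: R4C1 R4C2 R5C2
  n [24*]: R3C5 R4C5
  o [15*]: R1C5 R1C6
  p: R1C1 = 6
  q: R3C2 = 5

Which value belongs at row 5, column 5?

Cage p is given, leaving R1C1 = 6.
Cage d is given, which forces R2C2 = 4.
Cage q is given, which forces R3C2 = 5.
Row 3 already has 5, leaving R3C4 = 1.
4 is placed in row 2; hence R2C1 = 1.
1 is placed in column 4, which forces R2C4 = 5.
Row 3 already has 1, so R3C1 = 4.
Row 3 now contains 4, which forces R3C5 = 6.
Column 5 now contains 6, which forces R4C5 = 4.
Column 4 already has 5; hence R5C4 = 2.
Row 5 now contains 2, leaving R5C5 = 5.
Cage c has product 90; hence R6C2 = 6.
Row 6 now contains 6, leaving R6C4 = 3.
4 is placed in column 5, leaving R6C5 = 1.
1 is placed in row 6, so R6C6 = 4.
2 is placed in column 4, so R1C4 = 4.
Column 5 already has 5, which forces R1C5 = 3.
Cage o needs two cells with product 15, so R1C6 = 5.
Cage a needs two cells with product 18, which forces R2C3 = 6.
3 is placed in column 5; hence R2C5 = 2.
2 is placed in row 2, so R2C6 = 3.
Row 3 now contains 6, leaving R3C3 = 3.
Cage j needs product 12, leaving R3C6 = 2.
Cage e has product 120, which forces R4C3 = 5.
Row 4 now contains 4, so R4C4 = 6.
6 is placed in row 4, leaving R4C6 = 1.
Row 5 now contains 5, leaving R5C1 = 3.
Row 5 already has 3, which forces R5C2 = 1.
Cage e needs product 120, which forces R5C3 = 4.
Column 6 now contains 1, so R5C6 = 6.
Row 6 now contains 3, so R6C1 = 5.
1 is placed in row 6, so R6C3 = 2.
1 is placed in column 2, which forces R1C2 = 2.
Column 3 now contains 2; hence R1C3 = 1.
Column 1 now contains 3, which forces R4C1 = 2.
Cage m needs product 6, so R4C2 = 3.
The full grid is 6 2 1 4 3 5 / 1 4 6 5 2 3 / 4 5 3 1 6 2 / 2 3 5 6 4 1 / 3 1 4 2 5 6 / 5 6 2 3 1 4.

5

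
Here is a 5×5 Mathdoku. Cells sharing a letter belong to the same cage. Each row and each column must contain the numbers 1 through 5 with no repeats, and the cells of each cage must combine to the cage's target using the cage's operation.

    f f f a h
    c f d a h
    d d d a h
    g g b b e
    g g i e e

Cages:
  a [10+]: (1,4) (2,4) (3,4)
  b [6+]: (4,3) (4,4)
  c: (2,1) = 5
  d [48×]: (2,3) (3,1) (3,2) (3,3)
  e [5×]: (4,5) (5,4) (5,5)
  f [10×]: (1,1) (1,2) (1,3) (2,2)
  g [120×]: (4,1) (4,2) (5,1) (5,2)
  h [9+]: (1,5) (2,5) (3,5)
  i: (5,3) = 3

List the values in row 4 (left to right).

C is a freebie, so (2,1) = 5.
Cage f has product 10, which forces (2,2) = 1.
Cage e has product 5, so (4,5) = 1.
I is a freebie, so (5,3) = 3.
Cage e has product 5, leaving (5,4) = 1.
Cage e needs product 5; hence (5,5) = 5.
Cage g needs product 120; hence (4,1) = 3.
Cage g has product 120; hence (4,2) = 5.
Cage f has product 10, leaving (1,1) = 1.
Column 2 already has 5, which forces (1,2) = 2.
Cage f needs product 10, leaving (1,3) = 5.
Row 1 now contains 5, which forces (1,4) = 3.
Row 1 already has 3, which forces (1,5) = 4.
Column 4 already has 3, leaving (2,4) = 2.
Row 2 now contains 2, so (2,5) = 3.
Cage d needs product 48, which forces (3,2) = 3.
2 is placed in column 4, leaving (3,4) = 5.
3 is placed in column 5, leaving (3,5) = 2.
2 is placed in column 4, so (4,4) = 4.
2 is placed in column 2; hence (5,2) = 4.
Row 2 now contains 2, so (2,3) = 4.
2 is placed in row 3, leaving (3,1) = 4.
The 4 cells of cage d must have product 48; hence (3,3) = 1.
Row 4 now contains 4, leaving (4,3) = 2.
4 is placed in row 5, so (5,1) = 2.
Completed grid: 1 2 5 3 4 / 5 1 4 2 3 / 4 3 1 5 2 / 3 5 2 4 1 / 2 4 3 1 5.

3 5 2 4 1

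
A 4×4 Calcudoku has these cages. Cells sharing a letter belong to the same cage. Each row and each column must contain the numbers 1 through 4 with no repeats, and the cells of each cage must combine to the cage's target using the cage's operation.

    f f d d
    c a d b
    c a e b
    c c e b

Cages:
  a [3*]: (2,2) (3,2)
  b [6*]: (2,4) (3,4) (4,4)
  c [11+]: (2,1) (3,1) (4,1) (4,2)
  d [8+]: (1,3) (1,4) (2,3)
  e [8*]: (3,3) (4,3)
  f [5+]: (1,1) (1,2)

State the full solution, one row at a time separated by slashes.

Column 4 needs a 4, and only (1,4) is open for it.
The only place for 1 in row 1 is (1,3).
1 is placed in column 3, which forces (2,3) = 3.
3 is placed in row 2, leaving (2,2) = 1.
Row 2 already has 1, leaving (2,4) = 2.
Cage a needs two cells with product 3, leaving (3,2) = 3.
3 is placed in row 3, leaving (3,4) = 1.
Column 4 now contains 1, which forces (4,4) = 3.
Cage f needs two cells with sum 5; hence (1,1) = 3.
3 is placed in column 2; hence (1,2) = 2.
Row 2 already has 2, which forces (2,1) = 4.
Cage c has sum 11; hence (3,1) = 2.
2 is placed in row 3, leaving (3,3) = 4.
Cage c needs sum 11, so (4,1) = 1.
Cage c needs sum 11, so (4,2) = 4.
Column 3 now contains 4; hence (4,3) = 2.

3 2 1 4 / 4 1 3 2 / 2 3 4 1 / 1 4 2 3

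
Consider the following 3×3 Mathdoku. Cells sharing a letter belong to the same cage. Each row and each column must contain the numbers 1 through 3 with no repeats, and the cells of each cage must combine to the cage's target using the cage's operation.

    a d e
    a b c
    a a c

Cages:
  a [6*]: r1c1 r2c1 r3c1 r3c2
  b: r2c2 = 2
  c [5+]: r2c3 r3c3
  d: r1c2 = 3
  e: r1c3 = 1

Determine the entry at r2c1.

D is a freebie, which forces r1c2 = 3.
Cage e is a single given cell, leaving r1c3 = 1.
Cage b is a single given cell; hence r2c2 = 2.
Row 2 already has 2, which forces r2c3 = 3.
The 4 cells of cage a must have product 6, so r3c2 = 1.
Column 3 now contains 3, leaving r3c3 = 2.
1 is placed in row 1; hence r1c1 = 2.
Row 2 already has 3, so r2c1 = 1.
2 is placed in row 3, leaving r3c1 = 3.
Completed grid: 2 3 1 / 1 2 3 / 3 1 2.

1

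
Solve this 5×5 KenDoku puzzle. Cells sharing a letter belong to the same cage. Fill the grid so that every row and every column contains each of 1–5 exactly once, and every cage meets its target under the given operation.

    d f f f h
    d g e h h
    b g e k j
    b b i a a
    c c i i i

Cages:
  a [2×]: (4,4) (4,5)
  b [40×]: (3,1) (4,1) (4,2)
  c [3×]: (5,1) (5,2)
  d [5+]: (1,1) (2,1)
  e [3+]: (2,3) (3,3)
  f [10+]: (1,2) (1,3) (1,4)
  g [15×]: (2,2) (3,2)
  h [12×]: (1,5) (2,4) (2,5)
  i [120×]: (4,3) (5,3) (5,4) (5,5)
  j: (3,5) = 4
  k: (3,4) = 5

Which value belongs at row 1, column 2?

2

K is a freebie, so (3,4) = 5.
Cage j is a single given cell, leaving (3,5) = 4.
The two cells of cage g must have product 15, so (2,2) = 5.
Row 3 now contains 4, leaving (3,1) = 2.
5 is placed in row 3, leaving (3,2) = 3.
Row 3 now contains 2, so (3,3) = 1.
Column 2 already has 5, leaving (4,2) = 4.
Column 2 now contains 3, so (5,2) = 1.
Column 2 now contains 1, so (1,2) = 2.
The 3 cells of cage f must have sum 10; hence (1,3) = 5.
Cage f has sum 10, so (1,4) = 3.
Row 1 now contains 3, leaving (1,5) = 1.
Column 3 now contains 1, leaving (2,3) = 2.
Row 2 already has 2, leaving (2,4) = 4.
1 is placed in column 5, which forces (2,5) = 3.
Row 4 now contains 4, leaving (4,1) = 5.
Column 3 now contains 2, so (4,3) = 3.
1 is placed in column 5, which forces (4,5) = 2.
Row 5 now contains 1; hence (5,1) = 3.
Column 3 already has 3, so (5,3) = 4.
Column 4 now contains 4, which forces (5,4) = 2.
Column 5 already has 2; hence (5,5) = 5.
1 is placed in row 1, so (1,1) = 4.
Row 2 already has 4, so (2,1) = 1.
Row 4 now contains 2, leaving (4,4) = 1.
Filled in: 4 2 5 3 1 / 1 5 2 4 3 / 2 3 1 5 4 / 5 4 3 1 2 / 3 1 4 2 5.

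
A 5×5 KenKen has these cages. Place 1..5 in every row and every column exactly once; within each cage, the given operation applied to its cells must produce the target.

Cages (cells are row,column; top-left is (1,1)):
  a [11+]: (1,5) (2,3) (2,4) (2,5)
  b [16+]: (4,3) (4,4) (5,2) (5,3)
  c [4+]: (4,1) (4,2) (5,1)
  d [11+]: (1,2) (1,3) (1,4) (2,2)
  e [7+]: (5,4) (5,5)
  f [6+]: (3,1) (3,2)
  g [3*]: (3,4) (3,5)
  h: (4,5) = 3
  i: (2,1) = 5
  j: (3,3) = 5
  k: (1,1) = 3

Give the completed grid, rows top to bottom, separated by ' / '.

K is a freebie; hence (1,1) = 3.
I is a freebie, which forces (2,1) = 5.
Cage j is a single given cell, leaving (3,3) = 5.
Cage c needs sum 4, which forces (4,1) = 2.
Cage c has sum 4, so (4,2) = 1.
Cage h is a single given cell; hence (4,5) = 3.
Cage c needs sum 4; hence (5,1) = 1.
Column 1 already has 1, leaving (3,1) = 4.
The two cells of cage f must have sum 6, leaving (3,2) = 2.
Cage g's pair has product 3, which forces (3,4) = 3.
Column 5 now contains 3, so (3,5) = 1.
Row 4 already has 3, so (4,3) = 4.
Cage b has sum 16; hence (4,4) = 5.
Column 4 already has 5, so (5,4) = 2.
Column 2 already has 2, which forces (1,2) = 5.
Cage d has sum 11; hence (1,3) = 2.
Cage d needs sum 11; hence (1,4) = 1.
Row 1 now contains 5; hence (1,5) = 4.
Cage d needs sum 11, so (2,2) = 3.
3 is placed in row 2, so (2,3) = 1.
Column 4 now contains 1, which forces (2,4) = 4.
The 4 cells of cage a must have sum 11; hence (2,5) = 2.
The 4 cells of cage b must have sum 16, leaving (5,2) = 4.
Row 5 already has 2; hence (5,3) = 3.
The two cells of cage e must have sum 7; hence (5,5) = 5.

3 5 2 1 4 / 5 3 1 4 2 / 4 2 5 3 1 / 2 1 4 5 3 / 1 4 3 2 5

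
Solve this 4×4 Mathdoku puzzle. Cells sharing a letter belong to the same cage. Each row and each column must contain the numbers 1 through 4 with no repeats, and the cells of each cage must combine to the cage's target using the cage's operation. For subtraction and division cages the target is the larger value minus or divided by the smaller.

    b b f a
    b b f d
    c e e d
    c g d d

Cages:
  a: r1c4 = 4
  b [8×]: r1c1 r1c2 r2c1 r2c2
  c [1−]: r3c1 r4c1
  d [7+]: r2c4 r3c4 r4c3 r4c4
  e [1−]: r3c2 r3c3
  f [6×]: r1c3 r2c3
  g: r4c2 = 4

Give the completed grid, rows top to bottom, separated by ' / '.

1 2 3 4 / 4 1 2 3 / 2 3 4 1 / 3 4 1 2

A is a freebie, which forces r1c4 = 4.
Cage g is given, so r4c2 = 4.
Cage d needs sum 7; hence r4c3 = 1.
The 4 cells of cage b must have product 8, so r1c1 = 1.
Cage b has product 8; hence r1c2 = 2.
2 is placed in row 1; hence r1c3 = 3.
The 4 cells of cage b must have product 8, leaving r2c1 = 4.
The 4 cells of cage b must have product 8; hence r2c2 = 1.
3 is placed in column 3; hence r2c3 = 2.
Row 2 already has 2; hence r2c4 = 3.
Column 2 already has 1, which forces r3c2 = 3.
Column 3 already has 2, leaving r3c3 = 4.
Column 4 now contains 3; hence r4c4 = 2.
Row 3 now contains 3, so r3c1 = 2.
Column 4 already has 2, leaving r3c4 = 1.
Row 4 already has 2; hence r4c1 = 3.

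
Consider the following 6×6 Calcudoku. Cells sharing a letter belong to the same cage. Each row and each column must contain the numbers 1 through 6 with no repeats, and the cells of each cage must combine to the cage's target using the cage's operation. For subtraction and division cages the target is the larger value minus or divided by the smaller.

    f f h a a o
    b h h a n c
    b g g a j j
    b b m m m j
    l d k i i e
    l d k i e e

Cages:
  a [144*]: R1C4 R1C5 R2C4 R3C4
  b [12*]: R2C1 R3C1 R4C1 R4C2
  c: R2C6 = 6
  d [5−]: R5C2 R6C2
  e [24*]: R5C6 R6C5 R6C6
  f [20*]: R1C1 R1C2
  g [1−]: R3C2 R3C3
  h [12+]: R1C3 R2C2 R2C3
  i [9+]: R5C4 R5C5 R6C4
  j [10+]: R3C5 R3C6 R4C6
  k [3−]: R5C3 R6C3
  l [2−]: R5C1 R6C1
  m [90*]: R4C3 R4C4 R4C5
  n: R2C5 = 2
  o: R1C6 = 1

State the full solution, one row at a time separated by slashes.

5 4 6 2 3 1 / 3 5 1 4 2 6 / 2 3 4 6 1 5 / 1 2 3 5 6 4 / 4 6 2 1 5 3 / 6 1 5 3 4 2

Cage o is a single given cell, so R1C6 = 1.
N is a freebie, leaving R2C5 = 2.
C is a freebie; hence R2C6 = 6.
Row 1 needs a 2, and only R1C4 is open for it.
The only place for 3 in column 2 is R3C2.
Column 2 needs a 2, and only R4C2 is open for it.
Cage b has product 12, leaving R3C1 = 2.
2 is placed in row 3; hence R3C3 = 4.
Row 3 now contains 4, leaving R3C4 = 6.
Row 3 now contains 4, which forces R3C6 = 5.
Cage a has product 144, which forces R1C5 = 3.
Cage a has product 144, so R2C4 = 4.
Row 3 already has 5, so R3C5 = 1.
Cage j needs sum 10, leaving R4C6 = 4.
Column 5 now contains 3, so R6C5 = 4.
Row 1 now contains 3, which forces R1C3 = 6.
Column 5 already has 4, which forces R5C5 = 5.
Column 5 now contains 5, so R4C5 = 6.
Cage k needs two cells with difference 3, which forces R5C3 = 2.
Row 5 now contains 2; hence R5C6 = 3.
Cage k's pair has difference 3, which forces R6C3 = 5.
Column 6 now contains 3, which forces R6C6 = 2.
The 3 cells of cage h must have sum 12; hence R2C2 = 5.
Column 3 already has 5, which forces R2C3 = 1.
Column 3 already has 5, leaving R4C3 = 3.
The 3 cells of cage m must have product 90, leaving R4C4 = 5.
Row 5 already has 3, which forces R5C4 = 1.
Cage i has sum 9, leaving R6C4 = 3.
Cage f needs two cells with product 20, which forces R1C1 = 5.
Column 2 already has 5, which forces R1C2 = 4.
1 is placed in row 2, so R2C1 = 3.
Row 4 now contains 3, which forces R4C1 = 1.
1 is placed in row 5, which forces R5C1 = 4.
1 is placed in row 5, which forces R5C2 = 6.
Row 6 now contains 3, leaving R6C1 = 6.
Cage d's pair has difference 5, so R6C2 = 1.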